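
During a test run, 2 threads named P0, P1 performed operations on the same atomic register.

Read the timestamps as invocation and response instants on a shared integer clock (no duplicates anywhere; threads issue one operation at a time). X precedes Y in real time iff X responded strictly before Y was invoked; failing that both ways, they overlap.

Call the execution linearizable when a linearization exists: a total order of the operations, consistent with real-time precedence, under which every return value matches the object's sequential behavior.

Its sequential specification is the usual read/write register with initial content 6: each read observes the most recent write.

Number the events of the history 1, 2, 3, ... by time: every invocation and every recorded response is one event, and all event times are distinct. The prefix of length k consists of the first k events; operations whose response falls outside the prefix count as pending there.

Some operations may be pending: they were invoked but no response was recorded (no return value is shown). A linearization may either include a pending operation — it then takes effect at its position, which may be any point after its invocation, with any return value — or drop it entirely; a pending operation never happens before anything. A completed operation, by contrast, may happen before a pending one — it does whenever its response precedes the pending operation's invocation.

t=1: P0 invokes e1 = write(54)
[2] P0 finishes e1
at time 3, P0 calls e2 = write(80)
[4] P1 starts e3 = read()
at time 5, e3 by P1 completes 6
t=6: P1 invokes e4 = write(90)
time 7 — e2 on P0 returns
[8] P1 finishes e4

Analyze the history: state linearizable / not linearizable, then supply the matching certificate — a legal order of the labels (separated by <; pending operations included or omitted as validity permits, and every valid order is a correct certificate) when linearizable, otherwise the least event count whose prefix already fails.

events 1..4 are fine; event 5 — the response of e3 at time 5 — makes the prefix non-linearizable
exactly one order of the 2 completed ops respects real time; the atomic register replay fails
completion choices over the 1 pending operation (e2) were checked; none helps
sample order e1, e3 (pending dropped) stalls at step 2 — e3 read() → 6 has no legal effect

not linearizable — minimal violating prefix: 5 events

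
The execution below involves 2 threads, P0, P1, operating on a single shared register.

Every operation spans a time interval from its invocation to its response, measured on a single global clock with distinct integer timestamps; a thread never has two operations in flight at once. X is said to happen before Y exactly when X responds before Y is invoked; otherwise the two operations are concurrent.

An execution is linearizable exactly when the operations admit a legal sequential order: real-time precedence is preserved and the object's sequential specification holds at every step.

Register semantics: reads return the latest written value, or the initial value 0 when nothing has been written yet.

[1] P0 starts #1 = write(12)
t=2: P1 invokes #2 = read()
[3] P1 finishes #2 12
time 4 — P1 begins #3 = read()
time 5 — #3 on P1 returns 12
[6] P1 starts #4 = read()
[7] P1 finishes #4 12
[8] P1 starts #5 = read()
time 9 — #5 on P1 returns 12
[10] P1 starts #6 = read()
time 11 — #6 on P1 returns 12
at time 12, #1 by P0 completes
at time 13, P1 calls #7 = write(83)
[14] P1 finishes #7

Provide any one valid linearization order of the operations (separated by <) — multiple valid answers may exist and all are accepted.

step 1: #1 write(12) — value 12
step 2: #2 read() → 12 — value 12
step 3: #3 read() → 12 — value 12
step 4: #4 read() → 12 — value 12
step 5: #5 read() → 12 — value 12
step 6: #6 read() → 12 — value 12
step 7: #7 write(83) — value 83

#1 < #2 < #3 < #4 < #5 < #6 < #7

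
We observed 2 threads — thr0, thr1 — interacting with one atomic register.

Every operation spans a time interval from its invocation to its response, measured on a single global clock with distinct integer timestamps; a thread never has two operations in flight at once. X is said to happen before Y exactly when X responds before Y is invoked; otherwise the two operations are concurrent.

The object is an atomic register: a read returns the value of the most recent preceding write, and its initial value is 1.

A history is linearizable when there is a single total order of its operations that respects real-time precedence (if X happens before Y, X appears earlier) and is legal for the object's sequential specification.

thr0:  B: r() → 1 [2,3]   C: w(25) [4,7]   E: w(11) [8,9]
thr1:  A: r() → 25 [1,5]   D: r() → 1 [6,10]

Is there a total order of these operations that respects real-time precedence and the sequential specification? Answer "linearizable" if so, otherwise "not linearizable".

not linearizable

cut after 9 events: linearizable; cut after 10 events (D responds, time 10): not linearizable
checked exhaustively: 8 real-time-consistent orders of 5 completed operations, zero legal atomic register replays
one such order, A, B, C, D, E, breaks at step 1 where A r() → 25 is illegal
one such order, A, B, C, E, D, breaks at step 1 where A r() → 25 is illegal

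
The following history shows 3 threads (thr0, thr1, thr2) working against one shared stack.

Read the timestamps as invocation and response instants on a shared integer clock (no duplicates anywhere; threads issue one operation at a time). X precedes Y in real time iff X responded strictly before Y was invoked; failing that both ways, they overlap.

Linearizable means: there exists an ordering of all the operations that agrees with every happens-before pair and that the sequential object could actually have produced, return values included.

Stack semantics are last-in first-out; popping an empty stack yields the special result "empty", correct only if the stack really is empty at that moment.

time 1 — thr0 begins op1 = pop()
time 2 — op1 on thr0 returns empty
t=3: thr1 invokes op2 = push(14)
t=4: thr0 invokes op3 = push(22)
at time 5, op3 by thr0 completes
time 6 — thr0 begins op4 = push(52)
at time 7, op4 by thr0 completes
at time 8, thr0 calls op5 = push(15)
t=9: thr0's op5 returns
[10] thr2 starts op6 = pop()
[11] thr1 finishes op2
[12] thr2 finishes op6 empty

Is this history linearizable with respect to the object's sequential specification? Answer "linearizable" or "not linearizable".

cut after 11 events: linearizable; cut after 12 events (op6 responds, time 12): not linearizable
every one of the 5 real-time-consistent orders over 6 completed stack ops fails the sequential spec
take op1, op2, op3, op4, op5, op6: step 6 already fails, because op6 pop() → empty cannot occur there
take op1, op3, op2, op4, op5, op6: step 6 already fails, because op6 pop() → empty cannot occur there

not linearizable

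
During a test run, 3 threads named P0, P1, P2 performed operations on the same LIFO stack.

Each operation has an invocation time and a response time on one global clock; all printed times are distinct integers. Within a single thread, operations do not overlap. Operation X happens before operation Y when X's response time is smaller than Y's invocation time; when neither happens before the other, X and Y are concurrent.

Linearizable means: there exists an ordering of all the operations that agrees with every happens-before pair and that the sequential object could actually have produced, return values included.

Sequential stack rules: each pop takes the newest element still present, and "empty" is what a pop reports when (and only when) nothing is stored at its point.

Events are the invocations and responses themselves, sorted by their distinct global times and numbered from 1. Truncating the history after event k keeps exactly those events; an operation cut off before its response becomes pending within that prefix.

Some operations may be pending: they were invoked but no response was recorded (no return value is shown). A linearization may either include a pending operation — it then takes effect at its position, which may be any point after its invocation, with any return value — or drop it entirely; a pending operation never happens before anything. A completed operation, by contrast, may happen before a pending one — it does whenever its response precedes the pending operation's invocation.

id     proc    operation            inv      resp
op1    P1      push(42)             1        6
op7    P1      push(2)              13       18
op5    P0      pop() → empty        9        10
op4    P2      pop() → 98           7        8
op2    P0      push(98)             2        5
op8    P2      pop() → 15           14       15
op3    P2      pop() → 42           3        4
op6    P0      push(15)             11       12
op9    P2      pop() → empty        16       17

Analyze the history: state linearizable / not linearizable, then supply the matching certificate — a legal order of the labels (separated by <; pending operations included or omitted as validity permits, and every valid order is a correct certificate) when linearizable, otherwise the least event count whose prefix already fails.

step 1: op1 push(42) — stack <42>
step 2: op3 pop() → 42 — stack <>
step 3: op2 push(98) — stack <98>
step 4: op4 pop() → 98 — stack <>
step 5: op5 pop() → empty — stack <>
step 6: op6 push(15) — stack <15>
step 7: op8 pop() → 15 — stack <>
step 8: op9 pop() → empty — stack <>
step 9: op7 push(2) — stack <2>

linearizable — witness: op1 < op3 < op2 < op4 < op5 < op6 < op8 < op9 < op7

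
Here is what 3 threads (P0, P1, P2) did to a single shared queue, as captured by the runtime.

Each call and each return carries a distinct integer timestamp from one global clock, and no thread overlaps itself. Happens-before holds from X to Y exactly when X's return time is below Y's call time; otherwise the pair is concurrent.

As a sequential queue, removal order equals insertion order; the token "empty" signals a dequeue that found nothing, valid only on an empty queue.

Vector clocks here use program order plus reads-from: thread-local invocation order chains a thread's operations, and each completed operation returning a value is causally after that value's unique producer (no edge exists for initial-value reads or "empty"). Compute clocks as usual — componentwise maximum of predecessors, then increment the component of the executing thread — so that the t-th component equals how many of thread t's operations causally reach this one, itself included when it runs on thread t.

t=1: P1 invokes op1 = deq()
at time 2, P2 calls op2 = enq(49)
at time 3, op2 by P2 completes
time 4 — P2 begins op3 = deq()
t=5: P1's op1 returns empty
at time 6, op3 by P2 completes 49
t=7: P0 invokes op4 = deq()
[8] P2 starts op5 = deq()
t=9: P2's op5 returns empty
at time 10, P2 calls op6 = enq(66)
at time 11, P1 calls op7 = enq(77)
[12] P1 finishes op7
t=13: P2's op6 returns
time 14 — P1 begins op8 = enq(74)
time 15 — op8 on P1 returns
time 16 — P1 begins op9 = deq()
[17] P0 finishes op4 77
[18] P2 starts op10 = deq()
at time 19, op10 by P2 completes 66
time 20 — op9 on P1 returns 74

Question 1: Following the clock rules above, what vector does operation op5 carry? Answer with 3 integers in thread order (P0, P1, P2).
no predecessors for op2 (invoked 2): P2 increments from zero → (0, 0, 1)
no predecessors for op1 (invoked 1): P1 increments from zero → (0, 1, 0)
VC(op3, invoked at 4): max of VC(op2)=(0, 0, 1), then +1 on thread P2 → (0, 0, 2)
VC(op7, invoked at 11): max of VC(op1)=(0, 1, 0), then +1 on thread P1 → (0, 2, 0)
VC(op5, invoked at 8): max of VC(op3)=(0, 0, 2), then +1 on thread P2 → (0, 0, 3)
VC(op8, invoked at 14): max of VC(op7)=(0, 2, 0), then +1 on thread P1 → (0, 3, 0)
VC(op4, invoked at 7): max of VC(op7)=(0, 2, 0), then +1 on thread P0 → (1, 2, 0)
VC(op6, invoked at 10): max of VC(op5)=(0, 0, 3), then +1 on thread P2 → (0, 0, 4)
VC(op9, invoked at 16): max of VC(op8)=(0, 3, 0), then +1 on thread P1 → (0, 4, 0)
VC(op10, invoked at 18): max of VC(op6)=(0, 0, 4), then +1 on thread P2 → (0, 0, 5)
target: VC(op5) = (0, 0, 3)

(0, 0, 3)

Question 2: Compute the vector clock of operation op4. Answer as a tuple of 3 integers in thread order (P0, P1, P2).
invoked at 2, op2 has no predecessors; its own P2 bump gives (0, 0, 1)
invoked at 1, op1 has no predecessors; its own P1 bump gives (0, 1, 0)
op3 (invocation 4): componentwise max over VC(op2)=(0, 0, 1), +1 at P2, giving (0, 0, 2)
op7 (invocation 11): componentwise max over VC(op1)=(0, 1, 0), +1 at P1, giving (0, 2, 0)
op5 (invocation 8): componentwise max over VC(op3)=(0, 0, 2), +1 at P2, giving (0, 0, 3)
op8 (invocation 14): componentwise max over VC(op7)=(0, 2, 0), +1 at P1, giving (0, 3, 0)
op4 (invocation 7): componentwise max over VC(op7)=(0, 2, 0), +1 at P0, giving (1, 2, 0)
op6 (invocation 10): componentwise max over VC(op5)=(0, 0, 3), +1 at P2, giving (0, 0, 4)
op9 (invocation 16): componentwise max over VC(op8)=(0, 3, 0), +1 at P1, giving (0, 4, 0)
op10 (invocation 18): componentwise max over VC(op6)=(0, 0, 4), +1 at P2, giving (0, 0, 5)
target: VC(op4) = (1, 2, 0)

(1, 2, 0)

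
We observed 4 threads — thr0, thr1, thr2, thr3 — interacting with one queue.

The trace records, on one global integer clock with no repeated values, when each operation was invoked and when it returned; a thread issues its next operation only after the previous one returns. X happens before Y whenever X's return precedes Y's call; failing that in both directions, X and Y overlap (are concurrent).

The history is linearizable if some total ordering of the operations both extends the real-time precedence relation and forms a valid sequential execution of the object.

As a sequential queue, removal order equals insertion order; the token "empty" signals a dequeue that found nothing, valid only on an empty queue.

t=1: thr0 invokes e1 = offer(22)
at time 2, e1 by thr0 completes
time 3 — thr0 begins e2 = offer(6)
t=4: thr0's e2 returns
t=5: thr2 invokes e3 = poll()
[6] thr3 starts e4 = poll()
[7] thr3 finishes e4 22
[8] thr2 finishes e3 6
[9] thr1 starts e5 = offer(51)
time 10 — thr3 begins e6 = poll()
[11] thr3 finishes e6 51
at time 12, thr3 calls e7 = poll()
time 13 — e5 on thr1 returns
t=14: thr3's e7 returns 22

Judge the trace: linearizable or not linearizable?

not linearizable

already the first 14 events (up to e7's response at time 14) admit no linearization; the first 13 still do
real-time-consistent orders of the 7 completed operations: 6 — all fail the queue replay
one such order, e1, e2, e3, e4, e5, e6, e7, breaks at step 3 where e3 poll() → 6 is illegal
one such order, e1, e2, e3, e4, e6, e5, e7, breaks at step 3 where e3 poll() → 6 is illegal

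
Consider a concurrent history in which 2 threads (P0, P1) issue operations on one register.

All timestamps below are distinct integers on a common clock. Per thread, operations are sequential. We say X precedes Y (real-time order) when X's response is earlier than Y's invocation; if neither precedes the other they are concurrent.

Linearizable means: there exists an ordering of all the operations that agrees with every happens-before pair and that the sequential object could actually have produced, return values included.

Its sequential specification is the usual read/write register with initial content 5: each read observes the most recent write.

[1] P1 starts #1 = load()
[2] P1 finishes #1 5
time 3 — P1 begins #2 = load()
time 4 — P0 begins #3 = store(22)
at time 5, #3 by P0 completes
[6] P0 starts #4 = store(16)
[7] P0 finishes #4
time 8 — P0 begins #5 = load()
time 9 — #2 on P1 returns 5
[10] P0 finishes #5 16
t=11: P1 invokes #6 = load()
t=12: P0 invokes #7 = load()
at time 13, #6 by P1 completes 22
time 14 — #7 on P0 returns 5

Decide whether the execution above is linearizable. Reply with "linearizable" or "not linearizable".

cut after 12 events: linearizable; cut after 13 events (#6 responds, time 13): not linearizable
real-time-consistent orders of the 6 completed operations: 4 — all fail the register replay
include/drop combinations of the 1 pending operation (#7) were all tried; none helps
for example #1, #2, #3, #4, #5, #6 (pending dropped) fails at step 6: #6 load() → 22 is not legal there
for example #1, #3, #2, #4, #5, #6 (pending dropped) fails at step 3: #2 load() → 5 is not legal there

not linearizable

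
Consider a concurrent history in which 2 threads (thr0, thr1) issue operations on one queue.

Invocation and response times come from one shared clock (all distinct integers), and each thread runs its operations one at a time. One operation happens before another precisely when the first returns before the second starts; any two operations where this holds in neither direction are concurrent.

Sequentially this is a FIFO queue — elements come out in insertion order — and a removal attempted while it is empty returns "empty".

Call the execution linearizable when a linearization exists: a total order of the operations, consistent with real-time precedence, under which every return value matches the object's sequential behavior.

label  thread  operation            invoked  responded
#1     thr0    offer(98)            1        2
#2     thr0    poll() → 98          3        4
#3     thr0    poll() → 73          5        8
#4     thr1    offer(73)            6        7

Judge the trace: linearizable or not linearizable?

linearizable

witness order: #1, #2, #4, #3
step 1: #1 offer(98) — queue <98>
step 2: #2 poll() → 98 — queue <>
step 3: #4 offer(73) — queue <73>
step 4: #3 poll() → 73 — queue <>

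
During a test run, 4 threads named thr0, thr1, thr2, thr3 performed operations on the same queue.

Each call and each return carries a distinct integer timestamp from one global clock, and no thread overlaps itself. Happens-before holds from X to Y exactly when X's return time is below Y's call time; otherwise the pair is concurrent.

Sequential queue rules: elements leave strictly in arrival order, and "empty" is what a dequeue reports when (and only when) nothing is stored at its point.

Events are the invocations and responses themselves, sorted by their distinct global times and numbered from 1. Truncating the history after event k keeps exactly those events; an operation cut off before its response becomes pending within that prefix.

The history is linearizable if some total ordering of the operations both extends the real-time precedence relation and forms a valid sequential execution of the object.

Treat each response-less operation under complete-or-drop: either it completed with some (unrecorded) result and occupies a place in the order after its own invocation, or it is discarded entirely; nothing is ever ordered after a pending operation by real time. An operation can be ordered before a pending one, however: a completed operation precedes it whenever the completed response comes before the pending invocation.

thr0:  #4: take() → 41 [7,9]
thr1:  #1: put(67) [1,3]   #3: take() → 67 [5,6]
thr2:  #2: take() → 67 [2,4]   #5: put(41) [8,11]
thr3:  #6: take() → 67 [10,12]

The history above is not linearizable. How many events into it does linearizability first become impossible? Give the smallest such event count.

events 1..5 are linearizable; a witness order is #1, #2:
1. #1 put(67), leaving queue <67>
2. #2 take() → 67, leaving queue <>
include event 6 — #3 responding at 6 — and every candidate order breaks
take #1, #2, #3: step 3 already fails, because #3 take() → 67 cannot occur there
take #2, #1, #3: step 1 already fails, because #2 take() → 67 cannot occur there

6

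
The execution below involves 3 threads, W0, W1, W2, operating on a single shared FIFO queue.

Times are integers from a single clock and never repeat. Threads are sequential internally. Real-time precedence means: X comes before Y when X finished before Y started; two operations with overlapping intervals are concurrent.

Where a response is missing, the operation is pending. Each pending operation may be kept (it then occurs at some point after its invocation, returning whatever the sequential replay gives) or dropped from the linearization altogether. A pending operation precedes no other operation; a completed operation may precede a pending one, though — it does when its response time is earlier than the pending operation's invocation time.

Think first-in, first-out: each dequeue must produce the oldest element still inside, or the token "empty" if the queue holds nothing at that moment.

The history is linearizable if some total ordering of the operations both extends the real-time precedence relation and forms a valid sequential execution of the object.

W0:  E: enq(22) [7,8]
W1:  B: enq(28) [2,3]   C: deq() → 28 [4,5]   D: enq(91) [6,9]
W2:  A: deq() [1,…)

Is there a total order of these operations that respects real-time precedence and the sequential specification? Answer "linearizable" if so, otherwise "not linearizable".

one valid linearization: A, B, C, D, E
step 1: A deq() (pending, included) — queue <>
step 2: B enq(28) — queue <28>
step 3: C deq() → 28 — queue <>
step 4: D enq(91) — queue <91>
step 5: E enq(22) — queue <91,22>

linearizable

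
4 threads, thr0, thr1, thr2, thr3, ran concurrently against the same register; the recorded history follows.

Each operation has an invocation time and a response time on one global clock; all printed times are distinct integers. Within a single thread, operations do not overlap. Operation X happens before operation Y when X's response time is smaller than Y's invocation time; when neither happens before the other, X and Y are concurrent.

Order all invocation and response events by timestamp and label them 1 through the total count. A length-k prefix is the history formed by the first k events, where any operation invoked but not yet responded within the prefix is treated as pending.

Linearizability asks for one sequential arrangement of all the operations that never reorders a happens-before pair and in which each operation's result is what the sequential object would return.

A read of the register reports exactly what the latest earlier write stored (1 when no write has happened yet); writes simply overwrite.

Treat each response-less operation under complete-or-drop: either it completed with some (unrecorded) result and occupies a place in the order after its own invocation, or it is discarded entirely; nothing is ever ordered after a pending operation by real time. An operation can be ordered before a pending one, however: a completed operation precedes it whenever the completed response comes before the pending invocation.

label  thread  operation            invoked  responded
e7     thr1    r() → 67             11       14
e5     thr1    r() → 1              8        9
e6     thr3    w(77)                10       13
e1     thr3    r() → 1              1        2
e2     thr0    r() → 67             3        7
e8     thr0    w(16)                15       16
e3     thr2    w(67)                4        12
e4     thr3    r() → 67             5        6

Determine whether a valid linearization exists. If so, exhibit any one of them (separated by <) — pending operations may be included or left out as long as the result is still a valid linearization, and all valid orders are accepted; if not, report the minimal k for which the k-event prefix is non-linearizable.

events 1..8 are fine; event 9 — the response of e5 at time 9 — makes the prefix non-linearizable
every one of the 2 real-time-consistent orders over 4 completed register ops fails the sequential spec
no completion choice of the 1 pending operation (e3) rescues it — every subset was tried
one such order, e1, e2, e4, e5 (pending dropped), breaks at step 2 where e2 r() → 67 is illegal
one such order, e1, e4, e2, e5 (pending dropped), breaks at step 2 where e4 r() → 67 is illegal

not linearizable — minimal violating prefix: 9 events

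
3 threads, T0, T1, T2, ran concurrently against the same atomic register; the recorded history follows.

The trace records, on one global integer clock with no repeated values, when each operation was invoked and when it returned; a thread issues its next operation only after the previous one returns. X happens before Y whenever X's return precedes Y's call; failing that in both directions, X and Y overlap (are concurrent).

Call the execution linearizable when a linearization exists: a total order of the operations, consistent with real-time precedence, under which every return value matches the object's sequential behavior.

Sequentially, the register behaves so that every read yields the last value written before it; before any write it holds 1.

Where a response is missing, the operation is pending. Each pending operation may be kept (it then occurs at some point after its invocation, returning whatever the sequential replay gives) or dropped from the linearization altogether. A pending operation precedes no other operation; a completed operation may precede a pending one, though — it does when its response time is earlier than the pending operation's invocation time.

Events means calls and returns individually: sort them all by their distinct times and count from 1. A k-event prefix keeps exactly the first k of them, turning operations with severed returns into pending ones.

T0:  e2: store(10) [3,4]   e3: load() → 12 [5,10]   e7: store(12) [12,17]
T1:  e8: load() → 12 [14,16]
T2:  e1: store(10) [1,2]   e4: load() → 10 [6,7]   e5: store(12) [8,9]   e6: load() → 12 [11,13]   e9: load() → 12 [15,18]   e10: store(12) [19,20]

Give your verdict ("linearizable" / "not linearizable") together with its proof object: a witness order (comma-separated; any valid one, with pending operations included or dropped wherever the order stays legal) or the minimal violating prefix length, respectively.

linearizable — witness: e1, e2, e4, e5, e3, e6, e7, e8, e9, e10

after step 1 (e1 store(10)): value 10
after step 2 (e2 store(10)): value 10
after step 3 (e4 load() → 10): value 10
after step 4 (e5 store(12)): value 12
after step 5 (e3 load() → 12): value 12
after step 6 (e6 load() → 12): value 12
after step 7 (e7 store(12)): value 12
after step 8 (e8 load() → 12): value 12
after step 9 (e9 load() → 12): value 12
after step 10 (e10 store(12)): value 12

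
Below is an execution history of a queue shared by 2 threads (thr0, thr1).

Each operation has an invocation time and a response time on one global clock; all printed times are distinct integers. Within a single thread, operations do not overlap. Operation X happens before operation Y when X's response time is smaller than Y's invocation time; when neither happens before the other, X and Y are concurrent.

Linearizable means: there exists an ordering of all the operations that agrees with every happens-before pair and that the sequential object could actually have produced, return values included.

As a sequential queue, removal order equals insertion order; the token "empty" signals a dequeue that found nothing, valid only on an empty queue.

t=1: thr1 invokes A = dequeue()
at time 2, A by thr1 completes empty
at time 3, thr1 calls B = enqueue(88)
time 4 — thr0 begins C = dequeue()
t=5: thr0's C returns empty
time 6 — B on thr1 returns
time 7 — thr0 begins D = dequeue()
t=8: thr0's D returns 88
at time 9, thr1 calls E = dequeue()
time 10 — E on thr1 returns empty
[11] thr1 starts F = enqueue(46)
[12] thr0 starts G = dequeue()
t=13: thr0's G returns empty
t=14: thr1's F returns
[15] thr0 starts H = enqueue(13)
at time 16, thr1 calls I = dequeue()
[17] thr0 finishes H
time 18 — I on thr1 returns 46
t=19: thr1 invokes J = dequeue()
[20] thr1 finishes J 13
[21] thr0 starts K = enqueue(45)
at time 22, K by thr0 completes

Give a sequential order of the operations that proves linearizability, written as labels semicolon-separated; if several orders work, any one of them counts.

A; C; B; D; E; G; F; H; I; J; K

step 1: A dequeue() → empty — queue <>
step 2: C dequeue() → empty — queue <>
step 3: B enqueue(88) — queue <88>
step 4: D dequeue() → 88 — queue <>
step 5: E dequeue() → empty — queue <>
step 6: G dequeue() → empty — queue <>
step 7: F enqueue(46) — queue <46>
step 8: H enqueue(13) — queue <46,13>
step 9: I dequeue() → 46 — queue <13>
step 10: J dequeue() → 13 — queue <>
step 11: K enqueue(45) — queue <45>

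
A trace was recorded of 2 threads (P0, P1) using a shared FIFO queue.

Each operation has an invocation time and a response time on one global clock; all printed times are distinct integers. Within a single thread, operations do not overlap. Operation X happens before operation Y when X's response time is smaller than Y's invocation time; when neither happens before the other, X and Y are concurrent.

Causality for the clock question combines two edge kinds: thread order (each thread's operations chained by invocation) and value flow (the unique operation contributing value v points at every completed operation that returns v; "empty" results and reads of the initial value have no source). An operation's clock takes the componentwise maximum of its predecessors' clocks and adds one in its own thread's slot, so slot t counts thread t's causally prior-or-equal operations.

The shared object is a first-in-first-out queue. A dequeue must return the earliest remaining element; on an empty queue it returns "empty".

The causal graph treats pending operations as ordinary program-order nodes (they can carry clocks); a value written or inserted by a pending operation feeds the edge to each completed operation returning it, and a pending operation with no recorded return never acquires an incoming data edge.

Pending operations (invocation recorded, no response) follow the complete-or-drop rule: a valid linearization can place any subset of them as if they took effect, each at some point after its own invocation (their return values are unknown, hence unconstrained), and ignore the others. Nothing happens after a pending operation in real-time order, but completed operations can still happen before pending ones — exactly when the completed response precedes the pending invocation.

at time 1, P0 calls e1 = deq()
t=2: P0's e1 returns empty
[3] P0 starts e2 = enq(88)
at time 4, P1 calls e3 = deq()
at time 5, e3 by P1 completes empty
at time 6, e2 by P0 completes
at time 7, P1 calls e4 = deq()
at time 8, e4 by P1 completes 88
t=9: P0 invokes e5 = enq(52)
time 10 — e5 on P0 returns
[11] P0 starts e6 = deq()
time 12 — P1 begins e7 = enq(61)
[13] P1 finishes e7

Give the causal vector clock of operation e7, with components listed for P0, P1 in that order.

e3 (invocation 4): nothing precedes it; P1's component alone gives (0, 1)
e1 (invocation 1): nothing precedes it; P0's component alone gives (1, 0)
e2 (invocation 3): componentwise max over VC(e1)=(1, 0), +1 at P0, giving (2, 0)
e5 (invocation 9): componentwise max over VC(e2)=(2, 0), +1 at P0, giving (3, 0)
e4 (invocation 7): componentwise max over VC(e2)=(2, 0), VC(e3)=(0, 1), +1 at P1, giving (2, 2)
e6 (invocation 11): componentwise max over VC(e5)=(3, 0), +1 at P0, giving (4, 0)
e7 (invocation 12): componentwise max over VC(e4)=(2, 2), +1 at P1, giving (2, 3)
target: VC(e7) = (2, 3)

(2, 3)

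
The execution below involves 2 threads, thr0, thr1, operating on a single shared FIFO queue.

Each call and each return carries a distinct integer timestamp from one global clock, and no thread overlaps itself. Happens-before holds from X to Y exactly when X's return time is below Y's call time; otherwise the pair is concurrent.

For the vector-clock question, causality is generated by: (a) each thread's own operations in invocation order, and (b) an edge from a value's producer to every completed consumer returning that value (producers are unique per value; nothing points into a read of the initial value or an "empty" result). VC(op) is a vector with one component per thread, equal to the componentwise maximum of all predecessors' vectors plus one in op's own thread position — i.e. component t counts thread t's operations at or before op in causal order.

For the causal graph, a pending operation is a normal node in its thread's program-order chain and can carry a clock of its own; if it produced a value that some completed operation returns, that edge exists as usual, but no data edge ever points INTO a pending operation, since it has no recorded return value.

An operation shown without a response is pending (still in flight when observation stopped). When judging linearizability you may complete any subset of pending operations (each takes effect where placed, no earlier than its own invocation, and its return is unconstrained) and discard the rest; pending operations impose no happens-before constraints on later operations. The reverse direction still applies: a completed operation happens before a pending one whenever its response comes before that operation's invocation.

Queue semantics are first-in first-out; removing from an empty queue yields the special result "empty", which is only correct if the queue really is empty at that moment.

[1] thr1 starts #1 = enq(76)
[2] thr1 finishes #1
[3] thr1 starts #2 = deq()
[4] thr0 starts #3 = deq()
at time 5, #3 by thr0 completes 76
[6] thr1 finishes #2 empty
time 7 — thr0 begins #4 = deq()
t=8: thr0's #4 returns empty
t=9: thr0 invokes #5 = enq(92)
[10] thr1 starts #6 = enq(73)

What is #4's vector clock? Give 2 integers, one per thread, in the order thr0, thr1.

(2, 1)

root op #1, invoked 1: fresh clock plus thr1's own tick → (0, 1)
invoked at 3, #2 merges VC(#1)=(0, 1) and bumps thr1's slot → (0, 2)
invoked at 4, #3 merges VC(#1)=(0, 1) and bumps thr0's slot → (1, 1)
invoked at 10, #6 merges VC(#2)=(0, 2) and bumps thr1's slot → (0, 3)
invoked at 7, #4 merges VC(#3)=(1, 1) and bumps thr0's slot → (2, 1)
invoked at 9, #5 merges VC(#4)=(2, 1) and bumps thr0's slot → (3, 1)
target: VC(#4) = (2, 1)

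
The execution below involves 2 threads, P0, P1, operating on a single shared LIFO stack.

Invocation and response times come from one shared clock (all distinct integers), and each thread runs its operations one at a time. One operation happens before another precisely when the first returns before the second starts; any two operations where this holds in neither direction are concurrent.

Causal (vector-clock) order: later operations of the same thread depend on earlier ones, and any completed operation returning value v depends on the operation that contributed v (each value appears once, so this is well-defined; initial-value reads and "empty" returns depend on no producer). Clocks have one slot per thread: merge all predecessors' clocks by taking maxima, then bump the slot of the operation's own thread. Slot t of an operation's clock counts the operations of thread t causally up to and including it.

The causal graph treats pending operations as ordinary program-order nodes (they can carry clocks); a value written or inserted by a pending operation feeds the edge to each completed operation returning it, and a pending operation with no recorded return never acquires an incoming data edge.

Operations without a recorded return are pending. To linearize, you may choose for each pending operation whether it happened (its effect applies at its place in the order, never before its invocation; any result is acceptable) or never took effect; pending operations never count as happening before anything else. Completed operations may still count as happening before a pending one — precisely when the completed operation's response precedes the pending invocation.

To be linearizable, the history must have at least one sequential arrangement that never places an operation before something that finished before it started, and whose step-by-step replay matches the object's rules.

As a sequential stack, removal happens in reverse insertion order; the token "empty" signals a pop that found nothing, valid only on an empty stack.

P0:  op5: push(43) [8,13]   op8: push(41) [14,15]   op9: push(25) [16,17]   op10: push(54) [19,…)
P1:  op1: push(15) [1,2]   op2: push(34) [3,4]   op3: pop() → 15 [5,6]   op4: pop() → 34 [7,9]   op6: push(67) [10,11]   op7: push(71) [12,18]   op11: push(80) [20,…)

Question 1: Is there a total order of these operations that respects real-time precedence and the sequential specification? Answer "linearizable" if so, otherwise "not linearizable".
prefix check: 1..5 passes, 1..6 fails once op3's time-6 response joins
the sole real-time-consistent order of 3 completed operations fails the LIFO stack replay
one such order, op1, op2, op3, breaks at step 3 where op3 pop() → 15 is illegal

not linearizable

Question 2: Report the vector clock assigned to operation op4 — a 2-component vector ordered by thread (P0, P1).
Answer: (0, 4)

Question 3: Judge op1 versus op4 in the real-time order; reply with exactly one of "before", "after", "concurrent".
Answer: before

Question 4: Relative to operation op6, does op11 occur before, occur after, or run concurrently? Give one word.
Answer: after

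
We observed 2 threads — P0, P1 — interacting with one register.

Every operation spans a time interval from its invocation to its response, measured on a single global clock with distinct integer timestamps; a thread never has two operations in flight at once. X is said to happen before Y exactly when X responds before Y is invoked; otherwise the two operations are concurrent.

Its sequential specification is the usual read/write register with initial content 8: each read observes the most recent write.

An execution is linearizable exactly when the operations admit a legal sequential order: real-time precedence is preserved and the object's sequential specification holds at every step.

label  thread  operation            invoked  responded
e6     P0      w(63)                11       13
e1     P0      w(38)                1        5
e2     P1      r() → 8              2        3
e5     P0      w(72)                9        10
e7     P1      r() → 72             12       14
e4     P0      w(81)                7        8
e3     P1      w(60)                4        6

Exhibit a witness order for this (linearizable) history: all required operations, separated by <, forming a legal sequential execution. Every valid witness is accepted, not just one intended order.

e2 < e1 < e3 < e4 < e5 < e7 < e6

1. e2 r() → 8, leaving value 8
2. e1 w(38), leaving value 38
3. e3 w(60), leaving value 60
4. e4 w(81), leaving value 81
5. e5 w(72), leaving value 72
6. e7 r() → 72, leaving value 72
7. e6 w(63), leaving value 63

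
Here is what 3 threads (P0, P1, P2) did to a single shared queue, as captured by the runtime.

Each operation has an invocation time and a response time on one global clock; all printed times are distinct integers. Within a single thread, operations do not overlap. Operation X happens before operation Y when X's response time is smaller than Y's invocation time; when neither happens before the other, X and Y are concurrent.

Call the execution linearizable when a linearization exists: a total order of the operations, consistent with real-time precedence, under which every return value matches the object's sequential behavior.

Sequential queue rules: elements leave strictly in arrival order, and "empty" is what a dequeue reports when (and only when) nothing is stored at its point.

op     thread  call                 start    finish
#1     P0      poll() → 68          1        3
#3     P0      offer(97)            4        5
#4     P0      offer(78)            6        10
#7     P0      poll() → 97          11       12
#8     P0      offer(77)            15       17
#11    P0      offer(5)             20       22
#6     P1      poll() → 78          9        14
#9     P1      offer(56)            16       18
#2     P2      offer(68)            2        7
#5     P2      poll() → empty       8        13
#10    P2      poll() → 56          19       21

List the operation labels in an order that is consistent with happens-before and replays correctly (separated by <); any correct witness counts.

step 1: #2 offer(68) — queue <68>
step 2: #1 poll() → 68 — queue <>
step 3: #3 offer(97) — queue <97>
step 4: #4 offer(78) — queue <97,78>
step 5: #7 poll() → 97 — queue <78>
step 6: #6 poll() → 78 — queue <>
step 7: #5 poll() → empty — queue <>
step 8: #9 offer(56) — queue <56>
step 9: #8 offer(77) — queue <56,77>
step 10: #10 poll() → 56 — queue <77>
step 11: #11 offer(5) — queue <77,5>

#2 < #1 < #3 < #4 < #7 < #6 < #5 < #9 < #8 < #10 < #11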